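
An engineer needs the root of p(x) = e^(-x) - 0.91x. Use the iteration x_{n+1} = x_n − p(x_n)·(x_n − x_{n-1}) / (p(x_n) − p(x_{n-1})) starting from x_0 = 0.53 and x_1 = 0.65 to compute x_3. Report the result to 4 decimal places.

p(0.53) = 0.106305, p(0.65) = -0.069454
x_2 = 0.650000 − (-0.069454)·(0.650000 − 0.530000) / (-0.069454 − 0.106305) = 0.650000 − (-0.008335)/(-0.175759) = 0.602580
p(0.602580) = -0.000950
x_3 = 0.602580 − (-0.000950)·(0.602580 − 0.650000) / (-0.000950 − (-0.069454)) = 0.602580 − (0.000045)/(0.068504) = 0.601922

0.6019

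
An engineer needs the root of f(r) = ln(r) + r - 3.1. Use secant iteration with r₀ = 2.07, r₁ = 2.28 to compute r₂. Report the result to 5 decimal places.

2.27714

f(2.07) = -0.3024514, f(2.28) = 0.0041754
r₂ = 2.2800000 − 0.0041754·(2.2800000 − 2.0700000) / (0.0041754 − (-0.3024514)) = 2.2800000 − (0.0008768)/(0.3066268) = 2.2771404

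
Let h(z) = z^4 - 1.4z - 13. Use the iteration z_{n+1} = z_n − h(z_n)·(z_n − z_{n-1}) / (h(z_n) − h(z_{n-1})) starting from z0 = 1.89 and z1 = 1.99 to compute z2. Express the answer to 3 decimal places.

1.994

h(1.89) = -2.88610, h(1.99) = -0.10361
z2 = 1.99000 − (-0.10361)·(1.99000 − 1.89000) / (-0.10361 − (-2.88610)) = 1.99000 − (-0.01036)/(2.78249) = 1.99372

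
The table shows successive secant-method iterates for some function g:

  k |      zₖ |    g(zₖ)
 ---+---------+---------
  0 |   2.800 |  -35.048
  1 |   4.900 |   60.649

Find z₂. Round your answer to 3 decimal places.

3.569

z₂ = 4.900 − 60.649·(4.900 − 2.800) / (60.649 − (-35.048))
   = 4.900 − (127.36290)/(95.69700) = 3.56910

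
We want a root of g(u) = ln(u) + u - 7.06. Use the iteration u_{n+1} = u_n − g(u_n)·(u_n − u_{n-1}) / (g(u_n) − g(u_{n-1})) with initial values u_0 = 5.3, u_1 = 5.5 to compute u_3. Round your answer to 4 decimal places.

g(5.3) = -0.092293, g(5.5) = 0.144748
u_2 = 5.500000 − 0.144748·(5.500000 − 5.300000) / (0.144748 − (-0.092293)) = 5.500000 − (0.028950)/(0.237041) = 5.377871
g(5.377871) = 0.000164
u_3 = 5.377871 − 0.000164·(5.377871 − 5.500000) / (0.000164 − 0.144748) = 5.377871 − (-0.000020)/(-0.144585) = 5.377733

5.3777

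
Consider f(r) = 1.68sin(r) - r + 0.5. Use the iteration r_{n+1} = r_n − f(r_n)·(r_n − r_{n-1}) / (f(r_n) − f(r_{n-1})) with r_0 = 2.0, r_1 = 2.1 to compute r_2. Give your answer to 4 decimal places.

2.0156

f(2.0) = 0.027620, f(2.1) = -0.149808
r_2 = 2.100000 − (-0.149808)·(2.100000 − 2.000000) / (-0.149808 − 0.027620) = 2.100000 − (-0.014981)/(-0.177428) = 2.015567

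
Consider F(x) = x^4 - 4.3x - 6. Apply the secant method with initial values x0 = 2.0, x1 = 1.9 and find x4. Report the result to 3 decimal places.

1.947

F(2.0) = 1.40000, F(1.9) = -1.13790
x2 = 1.90000 − (-1.13790)·(1.90000 − 2.00000) / (-1.13790 − 1.40000) = 1.90000 − (0.11379)/(-2.53790) = 1.94484
F(1.94484) = -0.05634
x3 = 1.94484 − (-0.05634)·(1.94484 − 1.90000) / (-0.05634 − (-1.13790)) = 1.94484 − (-0.00253)/(1.08156) = 1.94717
F(1.94717) = 0.00246
x4 = 1.94717 − 0.00246·(1.94717 − 1.94484) / (0.00246 − (-0.05634)) = 1.94717 − (0.00001)/(0.05880) = 1.94707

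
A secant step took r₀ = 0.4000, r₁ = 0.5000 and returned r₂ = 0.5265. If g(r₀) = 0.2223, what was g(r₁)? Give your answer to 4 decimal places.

0.0466

The secant line through (0.4000, 0.2223) and (0.5000, g(r₁)) crosses zero at r₂ = 0.5265.
So (0.4000, 0.2223), (0.5000, g(r₁)), (0.5265, 0) are collinear:
g(r₁) = 0.2223 · (0.5000 − 0.5265) / (0.4000 − 0.5265) = 0.2223 · (-0.026500)/(-0.126500) = 0.046569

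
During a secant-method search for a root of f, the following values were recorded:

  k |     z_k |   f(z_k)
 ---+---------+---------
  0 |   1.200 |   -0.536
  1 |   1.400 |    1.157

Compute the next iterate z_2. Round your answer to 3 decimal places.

z_2 = 1.400 − 1.157·(1.400 − 1.200) / (1.157 − (-0.536))
   = 1.400 − (0.23140)/(1.69300) = 1.26332

1.263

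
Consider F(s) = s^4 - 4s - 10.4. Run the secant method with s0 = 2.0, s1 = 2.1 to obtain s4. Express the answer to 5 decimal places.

2.08007

F(2.0) = -2.4000000, F(2.1) = 0.6481000
s2 = 2.1000000 − 0.6481000·(2.1000000 − 2.0000000) / (0.6481000 − (-2.4000000)) = 2.1000000 − (0.0648100)/(3.0481000) = 2.0787376
F(2.0787376) = -0.0426138
s3 = 2.0787376 − (-0.0426138)·(2.0787376 − 2.1000000) / (-0.0426138 − 0.6481000) = 2.0787376 − (0.0009061)/(-0.6907138) = 2.0800494
F(2.0800494) = -0.0006835
s4 = 2.0800494 − (-0.0006835)·(2.0800494 − 2.0787376) / (-0.0006835 − (-0.0426138)) = 2.0800494 − (-0.0000009)/(0.0419304) = 2.0800707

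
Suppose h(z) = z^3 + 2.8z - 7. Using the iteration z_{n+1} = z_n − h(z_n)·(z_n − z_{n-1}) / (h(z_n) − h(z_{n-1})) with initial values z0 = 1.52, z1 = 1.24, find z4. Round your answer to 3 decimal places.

h(1.52) = 0.76781, h(1.24) = -1.62138
z2 = 1.24000 − (-1.62138)·(1.24000 − 1.52000) / (-1.62138 − 0.76781) = 1.24000 − (0.45399)/(-2.38918) = 1.43002
h(1.43002) = -0.07164
z3 = 1.43002 − (-0.07164)·(1.43002 − 1.24000) / (-0.07164 − (-1.62138)) = 1.43002 − (-0.01361)/(1.54973) = 1.43880
h(1.43880) = 0.00718
z4 = 1.43880 − 0.00718·(1.43880 − 1.43002) / (0.00718 − (-0.07164)) = 1.43880 − (0.00006)/(0.07882) = 1.43800

1.438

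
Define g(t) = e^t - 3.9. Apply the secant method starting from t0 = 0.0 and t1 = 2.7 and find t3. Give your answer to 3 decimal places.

g(0.0) = -2.90000, g(2.7) = 10.97973
t2 = 2.70000 − 10.97973·(2.70000 − 0.00000) / (10.97973 − (-2.90000)) = 2.70000 − (29.64528)/(13.87973) = 0.56413
g(0.56413) = -2.14208
t3 = 0.56413 − (-2.14208)·(0.56413 − 2.70000) / (-2.14208 − 10.97973) = 0.56413 − (4.57520)/(-13.12181) = 0.91280

0.913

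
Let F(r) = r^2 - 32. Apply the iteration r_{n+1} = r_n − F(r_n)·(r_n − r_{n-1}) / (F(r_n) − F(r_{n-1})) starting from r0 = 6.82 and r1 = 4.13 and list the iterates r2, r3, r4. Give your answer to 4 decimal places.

5.4947, 5.6826, 5.6565

F(6.82) = 14.512400, F(4.13) = -14.943100
r2 = 4.130000 − (-14.943100)·(4.130000 − 6.820000) / (-14.943100 − 14.512400) = 4.130000 − (40.196939)/(-29.455500) = 5.494667
F(5.494667) = -1.808638
r3 = 5.494667 − (-1.808638)·(5.494667 − 4.130000) / (-1.808638 − (-14.943100)) = 5.494667 − (-2.468188)/(13.134462) = 5.682584
F(5.682584) = 0.291757
r4 = 5.682584 − 0.291757·(5.682584 − 5.494667) / (0.291757 − (-1.808638)) = 5.682584 − (0.054826)/(2.100395) = 5.656481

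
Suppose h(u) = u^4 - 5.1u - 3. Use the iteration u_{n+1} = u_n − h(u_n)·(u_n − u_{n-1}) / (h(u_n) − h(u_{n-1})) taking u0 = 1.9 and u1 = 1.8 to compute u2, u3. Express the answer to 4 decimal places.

1.8831, 1.8846

h(1.9) = 0.342100, h(1.8) = -1.682400
u2 = 1.800000 − (-1.682400)·(1.800000 − 1.900000) / (-1.682400 − 0.342100) = 1.800000 − (0.168240)/(-2.024500) = 1.883102
h(1.883102) = -0.029185
u3 = 1.883102 − (-0.029185)·(1.883102 − 1.800000) / (-0.029185 − (-1.682400)) = 1.883102 − (-0.002425)/(1.653215) = 1.884569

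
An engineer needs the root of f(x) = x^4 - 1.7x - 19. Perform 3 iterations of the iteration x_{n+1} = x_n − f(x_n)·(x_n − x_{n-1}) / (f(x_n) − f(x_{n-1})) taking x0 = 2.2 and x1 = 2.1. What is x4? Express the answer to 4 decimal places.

f(2.2) = 0.685600, f(2.1) = -3.121900
x2 = 2.100000 − (-3.121900)·(2.100000 − 2.200000) / (-3.121900 − 0.685600) = 2.100000 − (0.312190)/(-3.807500) = 2.181993
f(2.181993) = -0.041360
x3 = 2.181993 − (-0.041360)·(2.181993 − 2.100000) / (-0.041360 − (-3.121900)) = 2.181993 − (-0.003391)/(3.080540) = 2.183094
f(2.183094) = 0.002549
x4 = 2.183094 − 0.002549·(2.183094 − 2.181993) / (0.002549 − (-0.041360)) = 2.183094 − (0.000003)/(0.043909) = 2.183030

2.1830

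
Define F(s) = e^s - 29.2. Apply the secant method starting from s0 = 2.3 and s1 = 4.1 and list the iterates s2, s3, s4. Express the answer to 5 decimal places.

2.98710, 3.24455, 3.40152

F(2.3) = -19.2258175, F(4.1) = 31.1402876
s2 = 4.1000000 − 31.1402876·(4.1000000 − 2.3000000) / (31.1402876 − (-19.2258175)) = 4.1000000 − (56.0525177)/(50.3661051) = 2.9870984
F(2.9870984) = -9.3719337
s3 = 2.9870984 − (-9.3719337)·(2.9870984 − 4.1000000) / (-9.3719337 − 31.1402876) = 2.9870984 − (10.4300397)/(-40.5122213) = 3.2445526
F(3.2445526) = -3.5497689
s4 = 3.2445526 − (-3.5497689)·(3.2445526 − 2.9870984) / (-3.5497689 − (-9.3719337)) = 3.2445526 − (-0.9139028)/(5.8221648) = 3.4015222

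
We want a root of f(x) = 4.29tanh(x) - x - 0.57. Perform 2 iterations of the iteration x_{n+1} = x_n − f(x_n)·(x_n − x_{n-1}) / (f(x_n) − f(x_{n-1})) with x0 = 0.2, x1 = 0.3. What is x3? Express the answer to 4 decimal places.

f(0.2) = 0.076740, f(0.3) = 0.379731
x2 = 0.300000 − 0.379731·(0.300000 − 0.200000) / (0.379731 − 0.076740) = 0.300000 − (0.037973)/(0.302991) = 0.174672
f(0.174672) = -0.002857
x3 = 0.174672 − (-0.002857)·(0.174672 − 0.300000) / (-0.002857 − 0.379731) = 0.174672 − (0.000358)/(-0.382588) = 0.175608

0.1756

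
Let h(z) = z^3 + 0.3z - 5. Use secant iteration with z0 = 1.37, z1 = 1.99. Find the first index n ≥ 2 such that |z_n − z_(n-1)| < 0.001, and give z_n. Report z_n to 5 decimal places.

h(1.37) = -2.0176470, h(1.99) = 3.4775990
z2 = 1.9900000 − 3.4775990·(0.6200000)/(5.4952460) = 1.5976406;  |Δ| = 0.3923594
h(1.5976406) = -0.4428012
z3 = 1.5976406 − (-0.4428012)·(-0.3923594)/(-3.9204002) = 1.6419568;  |Δ| = 0.0443162
h(1.6419568) = -0.0806611
z4 = 1.6419568 − (-0.0806611)·(0.0443162)/(0.3621402) = 1.6518275;  |Δ| = 0.0098707
h(1.6518275) = 0.0026163
z5 = 1.6518275 − 0.0026163·(0.0098707)/(0.0832773) = 1.6515174;  |Δ| = 0.0003101
|z5 − z4| = 0.0003101 < 0.001

n = 5, z_n = 1.65152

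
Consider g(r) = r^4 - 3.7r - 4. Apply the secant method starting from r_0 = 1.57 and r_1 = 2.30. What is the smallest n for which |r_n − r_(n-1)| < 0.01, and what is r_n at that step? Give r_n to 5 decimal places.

g(1.57) = -3.7332680, g(2.30) = 15.4741000
r_2 = 2.3000000 − 15.4741000·(0.7300000)/(19.2073680) = 1.7118875;  |Δ| = 0.5881125
g(1.7118875) = -1.7458086
r_3 = 1.7118875 − (-1.7458086)·(-0.5881125)/(-17.2199086) = 1.7715122;  |Δ| = 0.0596247
g(1.7715122) = -0.7059476
r_4 = 1.7715122 − (-0.7059476)·(0.0596247)/(1.0398611) = 1.8119906;  |Δ| = 0.0404784
g(1.8119906) = 0.0757590
r_5 = 1.8119906 − 0.0757590·(0.0404784)/(0.7817066) = 1.8080676;  |Δ| = 0.0039230
|r_5 − r_4| = 0.0039230 < 0.01

n = 5, r_n = 1.80807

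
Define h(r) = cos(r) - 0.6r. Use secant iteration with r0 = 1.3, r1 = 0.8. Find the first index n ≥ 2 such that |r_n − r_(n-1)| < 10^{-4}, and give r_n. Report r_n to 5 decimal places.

h(1.3) = -0.5125012, h(0.8) = 0.2167067
r2 = 0.8000000 − 0.2167067·(-0.5000000)/(0.7292079) = 0.9485905;  |Δ| = 0.1485905
h(0.9485905) = 0.0136747
r3 = 0.9485905 − 0.0136747·(0.1485905)/(-0.2030320) = 0.9585984;  |Δ| = 0.0100080
h(0.9585984) = -0.0004915
r4 = 0.9585984 − (-0.0004915)·(0.0100080)/(-0.0141662) = 0.9582512;  |Δ| = 0.0003472
h(0.9582512) = 0.0000010
r5 = 0.9582512 − 0.0000010·(-0.0003472)/(0.0004925) = 0.9582519;  |Δ| = 0.0000007
|r5 − r4| = 0.0000007 < 10^{-4}

n = 5, r_n = 0.95825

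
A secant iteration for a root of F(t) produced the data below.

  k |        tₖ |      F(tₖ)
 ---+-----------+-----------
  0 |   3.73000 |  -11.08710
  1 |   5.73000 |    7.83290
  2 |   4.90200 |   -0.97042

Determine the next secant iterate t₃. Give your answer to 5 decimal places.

t₃ = 4.90200 − (-0.97042)·(4.90200 − 5.73000) / (-0.97042 − 7.83290)
   = 4.90200 − (0.8035078)/(-8.8033200) = 4.9932733

4.99327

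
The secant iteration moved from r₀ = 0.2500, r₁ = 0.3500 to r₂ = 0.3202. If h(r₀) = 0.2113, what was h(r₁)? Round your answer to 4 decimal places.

The secant line through (0.2500, 0.2113) and (0.3500, h(r₁)) crosses zero at r₂ = 0.3202.
So (0.2500, 0.2113), (0.3500, h(r₁)), (0.3202, 0) are collinear:
h(r₁) = 0.2113 · (0.3500 − 0.3202) / (0.2500 − 0.3202) = 0.2113 · (0.029800)/(-0.070200) = -0.089697

-0.0897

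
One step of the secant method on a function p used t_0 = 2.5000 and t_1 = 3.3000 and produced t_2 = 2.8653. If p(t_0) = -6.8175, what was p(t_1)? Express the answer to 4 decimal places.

8.1127

The secant line through (2.5000, -6.8175) and (3.3000, p(t_1)) crosses zero at t_2 = 2.8653.
So (2.5000, -6.8175), (3.3000, p(t_1)), (2.8653, 0) are collinear:
p(t_1) = -6.8175 · (3.3000 − 2.8653) / (2.5000 − 2.8653) = -6.8175 · (0.434700)/(-0.365300) = 8.112694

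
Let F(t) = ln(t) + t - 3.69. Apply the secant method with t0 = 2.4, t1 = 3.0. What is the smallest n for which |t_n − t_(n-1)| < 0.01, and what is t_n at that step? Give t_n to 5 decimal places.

F(2.4) = -0.4145313, F(3.0) = 0.4086123
t2 = 3.0000000 − 0.4086123·(0.6000000)/(0.8231436) = 2.7021572;  |Δ| = 0.2978428
F(2.7021572) = 0.0062076
t3 = 2.7021572 − 0.0062076·(-0.2978428)/(-0.4024047) = 2.6975626;  |Δ| = 0.0045946
|t3 − t2| = 0.0045946 < 0.01

n = 3, t_n = 2.69756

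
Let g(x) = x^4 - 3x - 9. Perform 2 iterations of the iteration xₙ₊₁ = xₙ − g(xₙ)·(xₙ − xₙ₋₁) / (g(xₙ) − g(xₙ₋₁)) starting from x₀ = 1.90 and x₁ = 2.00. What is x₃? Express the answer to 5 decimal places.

1.96443

g(1.90) = -1.6679000, g(2.00) = 1.0000000
x₂ = 2.0000000 − 1.0000000·(2.0000000 − 1.9000000) / (1.0000000 − (-1.6679000)) = 2.0000000 − (0.1000000)/(2.6679000) = 1.9625173
g(1.9625173) = -0.0536978
x₃ = 1.9625173 − (-0.0536978)·(1.9625173 − 2.0000000) / (-0.0536978 − 1.0000000) = 1.9625173 − (0.0020127)/(-1.0536978) = 1.9644275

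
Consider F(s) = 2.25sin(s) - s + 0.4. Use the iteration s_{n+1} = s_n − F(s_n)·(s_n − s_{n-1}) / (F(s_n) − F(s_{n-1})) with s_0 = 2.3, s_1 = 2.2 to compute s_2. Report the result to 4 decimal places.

F(2.3) = -0.222163, F(2.2) = 0.019117
s_2 = 2.200000 − 0.019117·(2.200000 − 2.300000) / (0.019117 − (-0.222163)) = 2.200000 − (-0.001912)/(0.241280) = 2.207923

2.2079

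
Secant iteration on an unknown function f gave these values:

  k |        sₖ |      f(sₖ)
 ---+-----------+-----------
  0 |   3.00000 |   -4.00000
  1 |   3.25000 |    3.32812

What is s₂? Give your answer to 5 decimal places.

3.13646

s₂ = 3.25000 − 3.32812·(3.25000 − 3.00000) / (3.32812 − (-4.00000))
   = 3.25000 − (0.8320300)/(7.3281200) = 3.1364606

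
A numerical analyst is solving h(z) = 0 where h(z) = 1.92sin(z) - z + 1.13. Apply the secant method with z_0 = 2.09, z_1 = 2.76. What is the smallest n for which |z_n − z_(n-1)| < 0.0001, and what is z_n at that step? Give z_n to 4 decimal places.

n = 5, z_n = 2.4111

h(2.09) = 0.706972, h(2.76) = -0.914994
z_2 = 2.760000 − (-0.914994)·(0.670000)/(-1.621966) = 2.382035;  |Δ| = 0.377965
h(2.382035) = 0.070078
z_3 = 2.382035 − 0.070078·(-0.377965)/(0.985072) = 2.408924;  |Δ| = 0.026888
h(2.408924) = 0.005280
z_4 = 2.408924 − 0.005280·(0.026888)/(-0.064798) = 2.411115;  |Δ| = 0.002191
h(2.411115) = -0.000041
z_5 = 2.411115 − (-0.000041)·(0.002191)/(-0.005322) = 2.411098;  |Δ| = 0.000017
|z_5 − z_4| = 0.000017 < 0.0001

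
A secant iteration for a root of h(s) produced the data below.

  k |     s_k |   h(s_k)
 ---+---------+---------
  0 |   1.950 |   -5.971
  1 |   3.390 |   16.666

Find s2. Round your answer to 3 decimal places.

2.330

s2 = 3.390 − 16.666·(3.390 − 1.950) / (16.666 − (-5.971))
   = 3.390 − (23.99904)/(22.63700) = 2.32983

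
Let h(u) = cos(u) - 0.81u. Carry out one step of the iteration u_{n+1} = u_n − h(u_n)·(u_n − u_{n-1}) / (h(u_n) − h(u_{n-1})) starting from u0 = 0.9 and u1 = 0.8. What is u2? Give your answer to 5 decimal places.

h(0.9) = -0.1073900, h(0.8) = 0.0487067
u2 = 0.8000000 − 0.0487067·(0.8000000 − 0.9000000) / (0.0487067 − (-0.1073900)) = 0.8000000 − (-0.0048707)/(0.1560967) = 0.8312029

0.83120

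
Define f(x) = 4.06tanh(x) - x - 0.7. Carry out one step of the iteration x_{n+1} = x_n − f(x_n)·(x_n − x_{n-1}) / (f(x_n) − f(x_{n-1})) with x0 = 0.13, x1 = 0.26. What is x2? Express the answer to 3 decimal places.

f(0.13) = -0.30515, f(0.26) = 0.07244
x2 = 0.26000 − 0.07244·(0.26000 − 0.13000) / (0.07244 − (-0.30515)) = 0.26000 − (0.00942)/(0.37759) = 0.23506

0.235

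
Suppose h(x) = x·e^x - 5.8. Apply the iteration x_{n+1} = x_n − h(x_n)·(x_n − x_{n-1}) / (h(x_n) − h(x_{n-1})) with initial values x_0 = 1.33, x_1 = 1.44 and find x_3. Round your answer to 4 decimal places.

1.4125

h(1.33) = -0.771212, h(1.44) = 0.277802
x_2 = 1.440000 − 0.277802·(1.440000 − 1.330000) / (0.277802 − (-0.771212)) = 1.440000 − (0.030558)/(1.049014) = 1.410870
h(1.410870) = -0.016114
x_3 = 1.410870 − (-0.016114)·(1.410870 − 1.440000) / (-0.016114 − 0.277802) = 1.410870 − (0.000469)/(-0.293916) = 1.412467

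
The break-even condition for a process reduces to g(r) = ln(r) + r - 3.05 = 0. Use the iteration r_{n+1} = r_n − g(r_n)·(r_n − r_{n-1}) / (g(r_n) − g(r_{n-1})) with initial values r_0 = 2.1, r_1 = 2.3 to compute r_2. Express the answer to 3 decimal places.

2.243

g(2.1) = -0.20806, g(2.3) = 0.08291
r_2 = 2.30000 − 0.08291·(2.30000 − 2.10000) / (0.08291 − (-0.20806)) = 2.30000 − (0.01658)/(0.29097) = 2.24301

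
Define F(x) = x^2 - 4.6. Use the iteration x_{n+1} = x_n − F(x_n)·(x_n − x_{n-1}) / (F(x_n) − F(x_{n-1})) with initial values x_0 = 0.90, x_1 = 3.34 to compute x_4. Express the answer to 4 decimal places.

F(0.90) = -3.790000, F(3.34) = 6.555600
x_2 = 3.340000 − 6.555600·(3.340000 − 0.900000) / (6.555600 − (-3.790000)) = 3.340000 − (15.995664)/(10.345600) = 1.793868
F(1.793868) = -1.382038
x_3 = 1.793868 − (-1.382038)·(1.793868 − 3.340000) / (-1.382038 − 6.555600) = 1.793868 − (2.136813)/(-7.937638) = 2.063068
F(2.063068) = -0.343750
x_4 = 2.063068 − (-0.343750)·(2.063068 − 1.793868) / (-0.343750 − (-1.382038)) = 2.063068 − (-0.092538)/(1.038288) = 2.152193

2.1522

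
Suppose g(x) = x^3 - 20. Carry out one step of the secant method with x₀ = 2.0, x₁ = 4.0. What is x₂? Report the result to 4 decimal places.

2.4286

g(2.0) = -12.000000, g(4.0) = 44.000000
x₂ = 4.000000 − 44.000000·(4.000000 − 2.000000) / (44.000000 − (-12.000000)) = 4.000000 − (88.000000)/(56.000000) = 2.428571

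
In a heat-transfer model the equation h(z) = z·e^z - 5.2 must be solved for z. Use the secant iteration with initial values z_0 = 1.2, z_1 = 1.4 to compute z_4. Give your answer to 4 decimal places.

1.3492

h(1.2) = -1.215860, h(1.4) = 0.477280
z_2 = 1.400000 − 0.477280·(1.400000 − 1.200000) / (0.477280 − (-1.215860)) = 1.400000 − (0.095456)/(1.693140) = 1.343622
h(1.343622) = -0.050031
z_3 = 1.343622 − (-0.050031)·(1.343622 − 1.400000) / (-0.050031 − 0.477280) = 1.343622 − (0.002821)/(-0.527310) = 1.348971
h(1.348971) = -0.001797
z_4 = 1.348971 − (-0.001797)·(1.348971 − 1.343622) / (-0.001797 − (-0.050031)) = 1.348971 − (-0.000010)/(0.048234) = 1.349170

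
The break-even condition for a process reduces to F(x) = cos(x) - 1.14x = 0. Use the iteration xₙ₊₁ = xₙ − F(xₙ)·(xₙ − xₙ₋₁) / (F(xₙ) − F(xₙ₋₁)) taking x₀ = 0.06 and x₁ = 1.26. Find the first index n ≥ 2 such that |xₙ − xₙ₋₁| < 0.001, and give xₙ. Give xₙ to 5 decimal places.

n = 5, xₙ = 0.68134

F(0.06) = 0.9298005, F(1.26) = -1.1305831
x₂ = 1.2600000 − (-1.1305831)·(1.2000000)/(-2.0603836) = 0.6015305;  |Δ| = 0.6584695
F(0.6015305) = 0.1387256
x₃ = 0.6015305 − 0.1387256·(-0.6584695)/(1.2693087) = 0.6734962;  |Δ| = 0.0719656
F(0.6734962) = 0.0138602
x₄ = 0.6734962 − 0.0138602·(0.0719656)/(-0.1248654) = 0.6814844;  |Δ| = 0.0079883
F(0.6814844) = -0.0002538
x₅ = 0.6814844 − (-0.0002538)·(0.0079883)/(-0.0141140) = 0.6813408;  |Δ| = 0.0001436
|x₅ − x₄| = 0.0001436 < 0.001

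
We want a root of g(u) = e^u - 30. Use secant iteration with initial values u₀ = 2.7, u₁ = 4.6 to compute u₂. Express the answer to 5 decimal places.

3.03956

g(2.7) = -15.1202683, g(4.6) = 69.4843156
u₂ = 4.6000000 − 69.4843156·(4.6000000 − 2.7000000) / (69.4843156 − (-15.1202683)) = 4.6000000 − (132.0201997)/(84.6045839) = 3.0395621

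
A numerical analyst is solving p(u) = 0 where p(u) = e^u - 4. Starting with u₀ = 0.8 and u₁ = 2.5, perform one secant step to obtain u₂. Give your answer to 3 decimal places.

1.103

p(0.8) = -1.77446, p(2.5) = 8.18249
u₂ = 2.50000 − 8.18249·(2.50000 − 0.80000) / (8.18249 − (-1.77446)) = 2.50000 − (13.91024)/(9.95695) = 1.10296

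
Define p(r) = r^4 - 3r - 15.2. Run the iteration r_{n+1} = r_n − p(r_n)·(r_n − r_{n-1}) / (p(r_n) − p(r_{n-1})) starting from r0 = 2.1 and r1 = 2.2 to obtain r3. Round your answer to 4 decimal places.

2.1576

p(2.1) = -2.051900, p(2.2) = 1.625600
r2 = 2.200000 − 1.625600·(2.200000 − 2.100000) / (1.625600 − (-2.051900)) = 2.200000 − (0.162560)/(3.677500) = 2.155796
p(2.155796) = -0.068535
r3 = 2.155796 − (-0.068535)·(2.155796 − 2.200000) / (-0.068535 − 1.625600) = 2.155796 − (0.003030)/(-1.694135) = 2.157584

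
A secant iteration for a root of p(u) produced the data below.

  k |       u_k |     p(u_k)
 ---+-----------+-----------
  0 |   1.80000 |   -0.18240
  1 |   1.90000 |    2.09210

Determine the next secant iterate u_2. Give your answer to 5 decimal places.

u_2 = 1.90000 − 2.09210·(1.90000 − 1.80000) / (2.09210 − (-0.18240))
   = 1.90000 − (0.2092100)/(2.2745000) = 1.8080193

1.80802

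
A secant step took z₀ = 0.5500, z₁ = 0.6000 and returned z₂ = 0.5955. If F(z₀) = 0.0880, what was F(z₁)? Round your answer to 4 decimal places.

The secant line through (0.5500, 0.0880) and (0.6000, F(z₁)) crosses zero at z₂ = 0.5955.
So (0.5500, 0.0880), (0.6000, F(z₁)), (0.5955, 0) are collinear:
F(z₁) = 0.0880 · (0.6000 − 0.5955) / (0.5500 − 0.5955) = 0.0880 · (0.004500)/(-0.045500) = -0.008703

-0.0087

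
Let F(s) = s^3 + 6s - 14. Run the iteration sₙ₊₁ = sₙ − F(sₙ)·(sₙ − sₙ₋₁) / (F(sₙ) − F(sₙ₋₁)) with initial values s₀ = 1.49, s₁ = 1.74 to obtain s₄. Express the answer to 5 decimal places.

1.62205

F(1.49) = -1.7520510, F(1.74) = 1.7080240
s₂ = 1.7400000 − 1.7080240·(1.7400000 − 1.4900000) / (1.7080240 − (-1.7520510)) = 1.7400000 − (0.4270060)/(3.4600750) = 1.6165905
F(1.6165905) = -0.0757157
s₃ = 1.6165905 − (-0.0757157)·(1.6165905 − 1.7400000) / (-0.0757157 − 1.7080240) = 1.6165905 − (0.0093440)/(-1.7837397) = 1.6218290
F(1.6218290) = -0.0030818
s₄ = 1.6218290 − (-0.0030818)·(1.6218290 − 1.6165905) / (-0.0030818 − (-0.0757157)) = 1.6218290 − (-0.0000161)/(0.0726339) = 1.6220513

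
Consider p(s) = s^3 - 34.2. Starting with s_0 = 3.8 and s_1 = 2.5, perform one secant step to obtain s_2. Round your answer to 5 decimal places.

p(3.8) = 20.6720000, p(2.5) = -18.5750000
s_2 = 2.5000000 − (-18.5750000)·(2.5000000 − 3.8000000) / (-18.5750000 − 20.6720000) = 2.5000000 − (24.1475000)/(-39.2470000) = 3.1152700

3.11527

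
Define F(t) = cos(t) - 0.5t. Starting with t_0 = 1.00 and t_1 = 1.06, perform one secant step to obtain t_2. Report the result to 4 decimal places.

1.0297

F(1.00) = 0.040302, F(1.06) = -0.041128
t_2 = 1.060000 − (-0.041128)·(1.060000 − 1.000000) / (-0.041128 − 0.040302) = 1.060000 − (-0.002468)/(-0.081430) = 1.029696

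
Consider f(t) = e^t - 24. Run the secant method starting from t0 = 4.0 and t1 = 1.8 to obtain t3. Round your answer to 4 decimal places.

f(4.0) = 30.598150, f(1.8) = -17.950353
t2 = 1.800000 − (-17.950353)·(1.800000 − 4.000000) / (-17.950353 − 30.598150) = 1.800000 − (39.490776)/(-48.548503) = 2.613429
f(2.613429) = -10.354234
t3 = 2.613429 − (-10.354234)·(2.613429 − 1.800000) / (-10.354234 − (-17.950353)) = 2.613429 − (-8.422437)/(7.596119) = 3.722211

3.7222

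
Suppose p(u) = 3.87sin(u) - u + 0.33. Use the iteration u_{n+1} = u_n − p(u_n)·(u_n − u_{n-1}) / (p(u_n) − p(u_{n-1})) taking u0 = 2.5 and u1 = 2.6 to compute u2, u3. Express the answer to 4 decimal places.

p(2.5) = 0.146087, p(2.6) = -0.275010
u2 = 2.600000 − (-0.275010)·(2.600000 − 2.500000) / (-0.275010 − 0.146087) = 2.600000 − (-0.027501)/(-0.421097) = 2.534692
p(2.534692) = 0.002463
u3 = 2.534692 − 0.002463·(2.534692 − 2.600000) / (0.002463 − (-0.275010)) = 2.534692 − (-0.000161)/(0.277473) = 2.535272

2.5347, 2.5353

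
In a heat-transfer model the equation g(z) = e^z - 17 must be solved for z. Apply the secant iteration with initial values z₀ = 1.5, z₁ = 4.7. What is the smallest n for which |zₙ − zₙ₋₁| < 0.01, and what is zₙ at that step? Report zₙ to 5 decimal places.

n = 8, zₙ = 2.83318

g(1.5) = -12.5183109, g(4.7) = 92.9471725
z₂ = 4.7000000 − 92.9471725·(3.2000000)/(105.4654834) = 1.8798266;  |Δ| = 2.8201734
g(1.8798266) = -10.4476315
z₃ = 1.8798266 − (-10.4476315)·(-2.8201734)/(-103.3948039) = 2.1647938;  |Δ| = 0.2849672
g(2.1647938) = -8.2871945
z₄ = 2.1647938 − (-8.2871945)·(0.2849672)/(2.1604369) = 3.2578963;  |Δ| = 1.0931025
g(3.2578963) = 8.9947950
z₅ = 3.2578963 − 8.9947950·(1.0931025)/(17.2819895) = 2.6889669;  |Δ| = 0.5689294
g(2.6889669) = -2.2835359
z₆ = 2.6889669 − (-2.2835359)·(-0.5689294)/(-11.2783308) = 2.8041586;  |Δ| = 0.1151918
g(2.8041586) = -0.4868235
z₇ = 2.8041586 − (-0.4868235)·(0.1151918)/(1.7967124) = 2.8353701;  |Δ| = 0.0312115
g(2.8353701) = 0.0367048
z₈ = 2.8353701 − 0.0367048·(0.0312115)/(0.5235283) = 2.8331819;  |Δ| = 0.0021882
|z₈ − z₇| = 0.0021882 < 0.01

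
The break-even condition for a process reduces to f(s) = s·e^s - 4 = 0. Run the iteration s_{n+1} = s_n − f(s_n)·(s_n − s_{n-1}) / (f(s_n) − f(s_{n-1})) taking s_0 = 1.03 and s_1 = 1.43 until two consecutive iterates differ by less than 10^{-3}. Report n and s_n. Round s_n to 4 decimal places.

n = 5, s_n = 1.2022

f(1.03) = -1.114902, f(1.43) = 1.975540
s_2 = 1.430000 − 1.975540·(0.400000)/(3.090442) = 1.174303;  |Δ| = 0.255697
f(1.174303) = -0.200087
s_3 = 1.174303 − (-0.200087)·(-0.255697)/(-2.175626) = 1.197819;  |Δ| = 0.023516
f(1.197819) = -0.031765
s_4 = 1.197819 − (-0.031765)·(0.023516)/(0.168322) = 1.202257;  |Δ| = 0.004438
f(1.202257) = 0.000652
s_5 = 1.202257 − 0.000652·(0.004438)/(0.032417) = 1.202168;  |Δ| = 0.000089
|s_5 − s_4| = 0.000089 < 10^{-3}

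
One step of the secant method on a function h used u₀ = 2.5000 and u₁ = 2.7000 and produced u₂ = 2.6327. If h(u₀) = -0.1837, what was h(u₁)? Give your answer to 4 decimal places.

The secant line through (2.5000, -0.1837) and (2.7000, h(u₁)) crosses zero at u₂ = 2.6327.
So (2.5000, -0.1837), (2.7000, h(u₁)), (2.6327, 0) are collinear:
h(u₁) = -0.1837 · (2.7000 − 2.6327) / (2.5000 − 2.6327) = -0.1837 · (0.067300)/(-0.132700) = 0.093165

0.0932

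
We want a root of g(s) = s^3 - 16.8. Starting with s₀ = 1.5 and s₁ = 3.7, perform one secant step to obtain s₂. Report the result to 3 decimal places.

g(1.5) = -13.42500, g(3.7) = 33.85300
s₂ = 3.70000 − 33.85300·(3.70000 − 1.50000) / (33.85300 − (-13.42500)) = 3.70000 − (74.47660)/(47.27800) = 2.12471

2.125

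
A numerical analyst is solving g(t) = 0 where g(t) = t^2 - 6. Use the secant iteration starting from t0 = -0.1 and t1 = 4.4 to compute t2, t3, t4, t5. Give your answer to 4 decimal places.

g(-0.1) = -5.990000, g(4.4) = 13.360000
t2 = 4.400000 − 13.360000·(4.400000 − (-0.100000)) / (13.360000 − (-5.990000)) = 4.400000 − (60.120000)/(19.350000) = 1.293023
g(1.293023) = -4.328091
t3 = 1.293023 − (-4.328091)·(1.293023 − 4.400000) / (-4.328091 − 13.360000) = 1.293023 − (13.447278)/(-17.688091) = 2.053268
g(2.053268) = -1.784091
t4 = 2.053268 − (-1.784091)·(2.053268 − 1.293023) / (-1.784091 − (-4.328091)) = 2.053268 − (-1.356345)/(2.544000) = 2.586423
g(2.586423) = 0.689582
t5 = 2.586423 − 0.689582·(2.586423 − 2.053268) / (0.689582 − (-1.784091)) = 2.586423 − (0.367654)/(2.473672) = 2.437796

1.2930, 2.0533, 2.5864, 2.4378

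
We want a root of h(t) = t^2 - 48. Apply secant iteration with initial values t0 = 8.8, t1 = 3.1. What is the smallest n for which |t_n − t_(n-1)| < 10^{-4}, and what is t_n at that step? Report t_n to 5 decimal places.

h(8.8) = 29.4400000, h(3.1) = -38.3900000
t2 = 3.1000000 − (-38.3900000)·(-5.7000000)/(-67.8300000) = 6.3260504;  |Δ| = 3.2260504
h(6.3260504) = -7.9810861
t3 = 6.3260504 − (-7.9810861)·(3.2260504)/(30.4089139) = 7.1727556;  |Δ| = 0.8467052
h(7.1727556) = 3.4484235
t4 = 7.1727556 − 3.4484235·(0.8467052)/(11.4295095) = 6.9172943;  |Δ| = 0.2554614
h(6.9172943) = -0.1510400
t5 = 6.9172943 − (-0.1510400)·(-0.2554614)/(-3.5994634) = 6.9280139;  |Δ| = 0.0107196
h(6.9280139) = -0.0026235
t6 = 6.9280139 − (-0.0026235)·(0.0107196)/(0.1484164) = 6.9282034;  |Δ| = 0.0001895
h(6.9282034) = 0.0000021
t7 = 6.9282034 − 0.0000021·(0.0001895)/(0.0026256) = 6.9282032;  |Δ| = 0.0000001
|t7 − t6| = 0.0000001 < 10^{-4}

n = 7, t_n = 6.92820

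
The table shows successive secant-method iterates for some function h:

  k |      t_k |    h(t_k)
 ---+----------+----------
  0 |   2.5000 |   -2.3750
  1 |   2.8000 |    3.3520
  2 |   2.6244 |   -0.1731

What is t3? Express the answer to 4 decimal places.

t3 = 2.6244 − (-0.1731)·(2.6244 − 2.8000) / (-0.1731 − 3.3520)
   = 2.6244 − (0.030396)/(-3.525100) = 2.633023

2.6330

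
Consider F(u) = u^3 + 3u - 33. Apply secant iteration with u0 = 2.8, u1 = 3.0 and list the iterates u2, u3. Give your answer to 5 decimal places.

2.89377, 2.89675

F(2.8) = -2.6480000, F(3.0) = 3.0000000
u2 = 3.0000000 − 3.0000000·(3.0000000 − 2.8000000) / (3.0000000 − (-2.6480000)) = 3.0000000 − (0.6000000)/(5.6480000) = 2.8937677
F(2.8937677) = -0.0866000
u3 = 2.8937677 − (-0.0866000)·(2.8937677 − 3.0000000) / (-0.0866000 − 3.0000000) = 2.8937677 − (0.0091997)/(-3.0866000) = 2.8967482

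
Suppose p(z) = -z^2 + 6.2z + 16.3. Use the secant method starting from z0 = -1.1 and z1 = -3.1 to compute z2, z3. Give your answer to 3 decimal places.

p(-1.1) = 8.27000, p(-3.1) = -12.53000
z2 = -3.10000 − (-12.53000)·(-3.10000 − (-1.10000)) / (-12.53000 − 8.27000) = -3.10000 − (25.06000)/(-20.80000) = -1.89519
p(-1.89519) = 0.95805
z3 = -1.89519 − 0.95805·(-1.89519 − (-3.10000)) / (0.95805 − (-12.53000)) = -1.89519 − (1.15427)/(13.48805) = -1.98077

-1.895, -1.981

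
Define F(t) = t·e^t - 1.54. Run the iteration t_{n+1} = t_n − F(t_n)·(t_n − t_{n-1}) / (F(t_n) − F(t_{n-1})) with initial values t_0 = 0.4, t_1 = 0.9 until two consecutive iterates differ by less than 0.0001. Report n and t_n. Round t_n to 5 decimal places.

n = 6, t_n = 0.73698

F(0.4) = -0.9432701, F(0.9) = 0.6736428
t_2 = 0.9000000 − 0.6736428·(0.5000000)/(1.6169129) = 0.6916886;  |Δ| = 0.2083114
F(0.6916886) = -0.1586391
t_3 = 0.6916886 − (-0.1586391)·(-0.2083114)/(-0.8322819) = 0.7313943;  |Δ| = 0.0397057
F(0.7313943) = -0.0201803
t_4 = 0.7313943 − (-0.0201803)·(0.0397057)/(0.1384588) = 0.7371814;  |Δ| = 0.0057871
F(0.7371814) = 0.0007357
t_5 = 0.7371814 − 0.0007357·(0.0057871)/(0.0209160) = 0.7369778;  |Δ| = 0.0002036
F(0.7369778) = -0.0000032
t_6 = 0.7369778 − (-0.0000032)·(-0.0002036)/(-0.0007390) = 0.7369787;  |Δ| = 0.0000009
|t_6 − t_5| = 0.0000009 < 0.0001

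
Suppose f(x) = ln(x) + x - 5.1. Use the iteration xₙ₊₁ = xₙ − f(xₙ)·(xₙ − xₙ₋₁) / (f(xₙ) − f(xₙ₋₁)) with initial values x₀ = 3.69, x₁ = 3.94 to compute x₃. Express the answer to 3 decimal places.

f(3.69) = -0.10437, f(3.94) = 0.21118
x₂ = 3.94000 − 0.21118·(3.94000 − 3.69000) / (0.21118 − (-0.10437)) = 3.94000 − (0.05280)/(0.31555) = 3.77269
f(3.77269) = 0.00048
x₃ = 3.77269 − 0.00048·(3.77269 − 3.94000) / (0.00048 − 0.21118) = 3.77269 − (-0.00008)/(-0.21070) = 3.77231

3.772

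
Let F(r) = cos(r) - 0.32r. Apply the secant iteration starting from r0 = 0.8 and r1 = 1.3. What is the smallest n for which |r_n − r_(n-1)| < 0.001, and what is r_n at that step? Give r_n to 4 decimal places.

F(0.8) = 0.440707, F(1.3) = -0.148501
r2 = 1.300000 − (-0.148501)·(0.500000)/(-0.589208) = 1.173982;  |Δ| = 0.126018
F(1.173982) = 0.010807
r3 = 1.173982 − 0.010807·(-0.126018)/(0.159309) = 1.182531;  |Δ| = 0.008549
F(1.182531) = 0.000173
r4 = 1.182531 − 0.000173·(0.008549)/(-0.010634) = 1.182670;  |Δ| = 0.000139
|r4 − r3| = 0.000139 < 0.001

n = 4, r_n = 1.1827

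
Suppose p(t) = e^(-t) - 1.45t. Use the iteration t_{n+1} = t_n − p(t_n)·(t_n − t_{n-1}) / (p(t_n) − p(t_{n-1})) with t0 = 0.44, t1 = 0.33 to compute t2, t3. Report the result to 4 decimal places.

0.4428, 0.4429

p(0.44) = 0.006036, p(0.33) = 0.240424
t2 = 0.330000 − 0.240424·(0.330000 − 0.440000) / (0.240424 − 0.006036) = 0.330000 − (-0.026447)/(0.234387) = 0.442833
p(0.442833) = 0.000107
t3 = 0.442833 − 0.000107·(0.442833 − 0.330000) / (0.000107 − 0.240424) = 0.442833 − (0.000012)/(-0.240317) = 0.442883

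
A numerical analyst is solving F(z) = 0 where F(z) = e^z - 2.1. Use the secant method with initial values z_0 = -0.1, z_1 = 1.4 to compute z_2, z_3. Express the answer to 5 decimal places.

0.46906, 0.65910

F(-0.1) = -1.1951626, F(1.4) = 1.9552000
z_2 = 1.4000000 − 1.9552000·(1.4000000 − (-0.1000000)) / (1.9552000 − (-1.1951626)) = 1.4000000 − (2.9328000)/(3.1503625) = 0.4690595
F(0.4690595) = -0.5015098
z_3 = 0.4690595 − (-0.5015098)·(0.4690595 − 1.4000000) / (-0.5015098 − 1.9552000) = 0.4690595 − (0.4668758)/(-2.4567098) = 0.6591006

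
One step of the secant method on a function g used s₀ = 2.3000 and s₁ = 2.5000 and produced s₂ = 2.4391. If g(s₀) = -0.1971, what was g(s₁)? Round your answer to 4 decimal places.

The secant line through (2.3000, -0.1971) and (2.5000, g(s₁)) crosses zero at s₂ = 2.4391.
So (2.3000, -0.1971), (2.5000, g(s₁)), (2.4391, 0) are collinear:
g(s₁) = -0.1971 · (2.5000 − 2.4391) / (2.3000 − 2.4391) = -0.1971 · (0.060900)/(-0.139100) = 0.086293

0.0863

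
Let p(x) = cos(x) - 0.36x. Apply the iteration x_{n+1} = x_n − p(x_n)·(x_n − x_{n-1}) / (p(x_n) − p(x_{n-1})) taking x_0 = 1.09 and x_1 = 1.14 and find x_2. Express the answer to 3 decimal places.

p(1.09) = 0.07009, p(1.14) = 0.00719
x_2 = 1.14000 − 0.00719·(1.14000 − 1.09000) / (0.00719 − 0.07009) = 1.14000 − (0.00036)/(-0.06289) = 1.14572

1.146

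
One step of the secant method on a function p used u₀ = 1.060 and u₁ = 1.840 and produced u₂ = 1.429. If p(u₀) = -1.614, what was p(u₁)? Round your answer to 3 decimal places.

1.798

The secant line through (1.060, -1.614) and (1.840, p(u₁)) crosses zero at u₂ = 1.429.
So (1.060, -1.614), (1.840, p(u₁)), (1.429, 0) are collinear:
p(u₁) = -1.614 · (1.840 − 1.429) / (1.060 − 1.429) = -1.614 · (0.41100)/(-0.36900) = 1.79771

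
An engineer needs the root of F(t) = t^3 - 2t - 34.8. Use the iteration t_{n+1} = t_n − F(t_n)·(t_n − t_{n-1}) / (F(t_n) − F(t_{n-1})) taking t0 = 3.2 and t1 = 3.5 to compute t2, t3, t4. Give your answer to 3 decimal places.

F(3.2) = -8.43200, F(3.5) = 1.07500
t2 = 3.50000 − 1.07500·(3.50000 − 3.20000) / (1.07500 − (-8.43200)) = 3.50000 − (0.32250)/(9.50700) = 3.46608
F(3.46608) = -0.09176
t3 = 3.46608 − (-0.09176)·(3.46608 − 3.50000) / (-0.09176 − 1.07500) = 3.46608 − (0.00311)/(-1.16676) = 3.46875
F(3.46875) = -0.00087
t4 = 3.46875 − (-0.00087)·(3.46875 − 3.46608) / (-0.00087 − (-0.09176)) = 3.46875 − (0.00000)/(0.09089) = 3.46877

3.466, 3.469, 3.469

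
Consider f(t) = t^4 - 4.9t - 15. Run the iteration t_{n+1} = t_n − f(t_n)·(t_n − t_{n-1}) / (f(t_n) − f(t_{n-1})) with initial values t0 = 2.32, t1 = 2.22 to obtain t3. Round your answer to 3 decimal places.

2.260

f(2.32) = 2.60223, f(2.22) = -1.58887
t2 = 2.22000 − (-1.58887)·(2.22000 − 2.32000) / (-1.58887 − 2.60223) = 2.22000 − (0.15889)/(-4.19110) = 2.25791
f(2.25791) = -0.07252
t3 = 2.25791 − (-0.07252)·(2.25791 − 2.22000) / (-0.07252 − (-1.58887)) = 2.25791 − (-0.00275)/(1.51635) = 2.25972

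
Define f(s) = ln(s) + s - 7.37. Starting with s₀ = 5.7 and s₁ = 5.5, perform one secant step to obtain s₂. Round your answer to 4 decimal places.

f(5.7) = 0.070466, f(5.5) = -0.165252
s₂ = 5.500000 − (-0.165252)·(5.500000 − 5.700000) / (-0.165252 − 0.070466) = 5.500000 − (0.033050)/(-0.235718) = 5.640211

5.6402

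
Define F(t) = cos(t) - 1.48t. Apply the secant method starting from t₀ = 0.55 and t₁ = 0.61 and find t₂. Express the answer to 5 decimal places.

F(0.55) = 0.0385245, F(0.61) = -0.0831520
t₂ = 0.6100000 − (-0.0831520)·(0.6100000 − 0.5500000) / (-0.0831520 − 0.0385245) = 0.6100000 − (-0.0049891)/(-0.1216765) = 0.5689969

0.56900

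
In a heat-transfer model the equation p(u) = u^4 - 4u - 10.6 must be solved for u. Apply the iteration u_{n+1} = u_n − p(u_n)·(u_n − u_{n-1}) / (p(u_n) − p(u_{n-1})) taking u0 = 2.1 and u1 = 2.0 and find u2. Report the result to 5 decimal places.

2.08530

p(2.1) = 0.4481000, p(2.0) = -2.6000000
u2 = 2.0000000 − (-2.6000000)·(2.0000000 − 2.1000000) / (-2.6000000 − 0.4481000) = 2.0000000 − (0.2600000)/(-3.0481000) = 2.0852990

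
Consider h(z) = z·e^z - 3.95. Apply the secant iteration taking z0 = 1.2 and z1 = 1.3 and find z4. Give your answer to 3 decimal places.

h(1.2) = 0.03414, h(1.3) = 0.82009
z2 = 1.30000 − 0.82009·(1.30000 − 1.20000) / (0.82009 − 0.03414) = 1.30000 − (0.08201)/(0.78595) = 1.19566
h(1.19566) = 0.00251
z3 = 1.19566 − 0.00251·(1.19566 − 1.30000) / (0.00251 − 0.82009) = 1.19566 − (-0.00026)/(-0.81757) = 1.19534
h(1.19534) = 0.00019
z4 = 1.19534 − 0.00019·(1.19534 − 1.19566) / (0.00019 − 0.00251) = 1.19534 − (0.00000)/(-0.00233) = 1.19531

1.195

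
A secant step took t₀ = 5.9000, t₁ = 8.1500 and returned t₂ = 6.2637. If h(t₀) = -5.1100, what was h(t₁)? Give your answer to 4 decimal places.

26.5026

The secant line through (5.9000, -5.1100) and (8.1500, h(t₁)) crosses zero at t₂ = 6.2637.
So (5.9000, -5.1100), (8.1500, h(t₁)), (6.2637, 0) are collinear:
h(t₁) = -5.1100 · (8.1500 − 6.2637) / (5.9000 − 6.2637) = -5.1100 · (1.886300)/(-0.363700) = 26.502593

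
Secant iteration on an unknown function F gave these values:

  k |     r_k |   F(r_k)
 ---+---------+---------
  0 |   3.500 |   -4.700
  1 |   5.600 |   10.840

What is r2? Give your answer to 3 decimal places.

4.135

r2 = 5.600 − 10.840·(5.600 − 3.500) / (10.840 − (-4.700))
   = 5.600 − (22.76400)/(15.54000) = 4.13514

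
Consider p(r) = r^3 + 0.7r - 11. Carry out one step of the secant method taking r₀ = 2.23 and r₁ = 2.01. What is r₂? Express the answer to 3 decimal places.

p(2.23) = 1.65057, p(2.01) = -1.47240
r₂ = 2.01000 − (-1.47240)·(2.01000 − 2.23000) / (-1.47240 − 1.65057) = 2.01000 − (0.32393)/(-3.12297) = 2.11372

2.114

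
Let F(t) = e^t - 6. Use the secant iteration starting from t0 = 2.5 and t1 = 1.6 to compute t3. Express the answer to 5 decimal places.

F(2.5) = 6.1824940, F(1.6) = -1.0469676
t2 = 1.6000000 − (-1.0469676)·(1.6000000 − 2.5000000) / (-1.0469676 − 6.1824940) = 1.6000000 − (0.9422708)/(-7.2294615) = 1.7303376
F(1.7303376) = -0.3574414
t3 = 1.7303376 − (-0.3574414)·(1.7303376 − 1.6000000) / (-0.3574414 − (-1.0469676)) = 1.7303376 − (-0.0465881)/(0.6895262) = 1.7979029

1.79790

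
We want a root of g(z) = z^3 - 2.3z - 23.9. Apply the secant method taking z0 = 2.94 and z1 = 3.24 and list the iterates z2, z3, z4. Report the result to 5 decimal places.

g(2.94) = -5.2498160, g(3.24) = 2.6602240
z2 = 3.2400000 − 2.6602240·(3.2400000 − 2.9400000) / (2.6602240 − (-5.2498160)) = 3.2400000 − (0.7980672)/(7.9100400) = 3.1391071
g(3.1391071) = -0.1872069
z3 = 3.1391071 − (-0.1872069)·(3.1391071 − 3.2400000) / (-0.1872069 − 2.6602240) = 3.1391071 − (0.0188878)/(-2.8474309) = 3.1457404
g(3.1457404) = -0.0059554
z4 = 3.1457404 − (-0.0059554)·(3.1457404 − 3.1391071) / (-0.0059554 − (-0.1872069)) = 3.1457404 − (-0.0000395)/(0.1812514) = 3.1459583

3.13911, 3.14574, 3.14596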